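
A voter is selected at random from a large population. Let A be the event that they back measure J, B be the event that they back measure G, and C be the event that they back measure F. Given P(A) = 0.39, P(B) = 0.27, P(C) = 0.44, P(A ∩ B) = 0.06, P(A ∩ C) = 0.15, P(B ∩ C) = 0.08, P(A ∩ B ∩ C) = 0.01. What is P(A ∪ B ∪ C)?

0.82

By inclusion–exclusion:
P(A ∪ B ∪ C) = 0.39 + 0.27 + 0.44 − 0.06 − 0.15 − 0.08 + 0.01 = 0.82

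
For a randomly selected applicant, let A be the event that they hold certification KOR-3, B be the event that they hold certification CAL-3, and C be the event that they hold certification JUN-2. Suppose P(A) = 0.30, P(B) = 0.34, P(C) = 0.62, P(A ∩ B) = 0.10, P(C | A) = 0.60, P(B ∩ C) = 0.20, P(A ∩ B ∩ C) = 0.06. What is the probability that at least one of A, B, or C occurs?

0.84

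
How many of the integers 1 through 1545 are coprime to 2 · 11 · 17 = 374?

Apply inclusion-exclusion:
⌊1545/2⌋ + ⌊1545/11⌋ + ⌊1545/17⌋ − ⌊1545/22⌋ − ⌊1545/34⌋ − ⌊1545/187⌋ + ⌊1545/374⌋ = 772 + 140 + 90 − 70 − 45 − 8 + 4 = 883
1545 − 883 = 662

662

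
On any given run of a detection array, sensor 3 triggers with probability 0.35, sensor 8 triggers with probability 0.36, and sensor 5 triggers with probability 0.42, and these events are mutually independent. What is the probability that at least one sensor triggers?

0.75872

P(none) = (1 − 0.35) × (1 − 0.36) × (1 − 0.42) = 0.65 × 0.64 × 0.58 = 0.24128
P(at least one) = 1 − 0.24128 = 0.75872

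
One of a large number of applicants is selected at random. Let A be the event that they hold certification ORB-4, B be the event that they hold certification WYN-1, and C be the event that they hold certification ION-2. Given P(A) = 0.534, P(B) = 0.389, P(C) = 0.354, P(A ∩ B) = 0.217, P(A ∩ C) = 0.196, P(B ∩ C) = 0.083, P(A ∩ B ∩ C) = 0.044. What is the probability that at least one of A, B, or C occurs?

P(A ∪ B ∪ C) = 0.534 + 0.389 + 0.354 − 0.217 − 0.196 − 0.083 + 0.044 = 0.825

0.825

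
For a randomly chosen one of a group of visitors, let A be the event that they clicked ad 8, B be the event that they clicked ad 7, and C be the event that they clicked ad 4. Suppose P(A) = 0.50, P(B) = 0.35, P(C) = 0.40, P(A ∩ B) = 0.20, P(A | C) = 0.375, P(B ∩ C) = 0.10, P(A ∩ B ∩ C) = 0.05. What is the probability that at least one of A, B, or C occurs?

P(A ∩ C) = P(C)·P(A|C) = 0.40 × 0.375 = 0.15
Using inclusion–exclusion:
P(A ∪ B ∪ C) = 0.50 + 0.35 + 0.40 − 0.20 − 0.15 − 0.10 + 0.05 = 0.85

0.85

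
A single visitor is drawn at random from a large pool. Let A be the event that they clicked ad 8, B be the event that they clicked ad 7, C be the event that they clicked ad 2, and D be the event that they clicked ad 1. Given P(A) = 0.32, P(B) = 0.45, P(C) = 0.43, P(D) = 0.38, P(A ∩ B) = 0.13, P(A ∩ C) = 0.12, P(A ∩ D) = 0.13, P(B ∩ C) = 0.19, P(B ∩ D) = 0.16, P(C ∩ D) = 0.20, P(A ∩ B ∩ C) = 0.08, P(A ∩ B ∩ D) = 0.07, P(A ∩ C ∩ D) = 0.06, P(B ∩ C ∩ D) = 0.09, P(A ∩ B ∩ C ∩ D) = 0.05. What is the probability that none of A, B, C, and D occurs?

P(A ∪ B ∪ C ∪ D) = 0.32 + 0.45 + 0.43 + 0.38 − 0.13 − 0.12 − 0.13 − 0.19 − 0.16 − 0.20 + 0.08 + 0.07 + 0.06 + 0.09 − 0.05 = 0.90
P(none) = 1 − 0.90 = 0.10

0.10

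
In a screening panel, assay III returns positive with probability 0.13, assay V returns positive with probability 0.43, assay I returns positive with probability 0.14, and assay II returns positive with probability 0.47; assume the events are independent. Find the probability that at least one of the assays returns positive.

Since the events are independent, P(none) is the product of the individual non-occurrence probabilities.
P(none) = (1 − 0.13) × (1 − 0.43) × (1 − 0.14) × (1 − 0.47) = 0.87 × 0.57 × 0.86 × 0.53 = 0.22603122
P(at least one) = 1 − 0.22603122 = 0.77396878

0.77396878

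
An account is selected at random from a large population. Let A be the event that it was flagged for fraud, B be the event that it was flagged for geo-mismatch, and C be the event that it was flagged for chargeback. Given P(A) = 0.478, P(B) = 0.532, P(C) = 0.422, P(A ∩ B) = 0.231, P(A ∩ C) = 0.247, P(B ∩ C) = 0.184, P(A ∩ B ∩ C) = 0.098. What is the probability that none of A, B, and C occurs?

Inclusion–exclusion gives
P(A ∪ B ∪ C) = 0.478 + 0.532 + 0.422 − 0.231 − 0.247 − 0.184 + 0.098 = 0.868
P(none) = 1 − 0.868 = 0.132

0.132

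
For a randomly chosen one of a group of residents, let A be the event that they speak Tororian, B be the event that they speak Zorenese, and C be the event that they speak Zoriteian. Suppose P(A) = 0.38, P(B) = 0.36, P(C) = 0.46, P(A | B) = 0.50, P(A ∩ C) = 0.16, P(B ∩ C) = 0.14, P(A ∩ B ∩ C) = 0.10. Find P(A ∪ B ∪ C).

P(A ∩ B) = P(B)·P(A|B) = 0.36 × 0.50 = 0.18
Using inclusion–exclusion:
P(A ∪ B ∪ C) = 0.38 + 0.36 + 0.46 − 0.18 − 0.16 − 0.14 + 0.10 = 0.82

0.82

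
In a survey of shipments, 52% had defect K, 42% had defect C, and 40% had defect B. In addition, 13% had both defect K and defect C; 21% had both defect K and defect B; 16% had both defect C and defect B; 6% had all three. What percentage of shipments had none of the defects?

10%

Using inclusion–exclusion:
P(union) = 52 + 42 + 40 − 13 − 21 − 16 + 6 = 90%
P(none) = 100% − 90% = 10%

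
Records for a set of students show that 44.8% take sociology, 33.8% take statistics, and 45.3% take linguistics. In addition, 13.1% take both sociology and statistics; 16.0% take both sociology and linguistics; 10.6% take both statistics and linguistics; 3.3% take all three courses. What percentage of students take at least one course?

Inclusion–exclusion gives
P(at least one) = 44.8 + 33.8 + 45.3 − 13.1 − 16.0 − 10.6 + 3.3 = 87.5%

87.5%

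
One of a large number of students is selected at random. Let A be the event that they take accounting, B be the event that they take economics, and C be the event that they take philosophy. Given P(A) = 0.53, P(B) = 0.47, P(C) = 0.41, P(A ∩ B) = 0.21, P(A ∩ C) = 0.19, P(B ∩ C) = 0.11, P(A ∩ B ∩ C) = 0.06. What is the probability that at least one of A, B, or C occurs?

0.96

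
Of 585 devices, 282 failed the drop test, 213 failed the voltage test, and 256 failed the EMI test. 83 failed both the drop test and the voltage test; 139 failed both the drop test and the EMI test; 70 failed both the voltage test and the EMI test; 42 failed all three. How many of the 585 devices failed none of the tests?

84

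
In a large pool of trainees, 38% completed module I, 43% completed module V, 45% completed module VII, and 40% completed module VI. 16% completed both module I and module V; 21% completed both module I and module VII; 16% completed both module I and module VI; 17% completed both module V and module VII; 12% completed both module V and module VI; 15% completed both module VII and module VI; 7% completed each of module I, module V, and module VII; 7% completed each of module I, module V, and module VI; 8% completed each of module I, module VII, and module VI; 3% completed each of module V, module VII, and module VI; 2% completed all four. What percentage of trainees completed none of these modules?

8%

P(at least one) = 38 + 43 + 45 + 40 − 16 − 21 − 16 − 17 − 12 − 15 + 7 + 7 + 8 + 3 − 2 = 92%
P(none) = 100% − 92% = 8%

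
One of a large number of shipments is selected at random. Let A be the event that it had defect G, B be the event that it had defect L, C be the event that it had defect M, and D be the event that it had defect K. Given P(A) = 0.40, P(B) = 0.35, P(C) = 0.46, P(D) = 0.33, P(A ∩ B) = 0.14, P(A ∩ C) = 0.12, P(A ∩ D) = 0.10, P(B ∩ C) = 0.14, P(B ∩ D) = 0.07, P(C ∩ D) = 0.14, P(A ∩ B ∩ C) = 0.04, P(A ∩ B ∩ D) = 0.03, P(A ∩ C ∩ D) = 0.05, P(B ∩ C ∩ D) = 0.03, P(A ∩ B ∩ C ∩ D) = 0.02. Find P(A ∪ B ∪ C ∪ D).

0.96

Using inclusion–exclusion:
P(A ∪ B ∪ C ∪ D) = 0.40 + 0.35 + 0.46 + 0.33 − 0.14 − 0.12 − 0.10 − 0.14 − 0.07 − 0.14 + 0.04 + 0.03 + 0.05 + 0.03 − 0.02 = 0.96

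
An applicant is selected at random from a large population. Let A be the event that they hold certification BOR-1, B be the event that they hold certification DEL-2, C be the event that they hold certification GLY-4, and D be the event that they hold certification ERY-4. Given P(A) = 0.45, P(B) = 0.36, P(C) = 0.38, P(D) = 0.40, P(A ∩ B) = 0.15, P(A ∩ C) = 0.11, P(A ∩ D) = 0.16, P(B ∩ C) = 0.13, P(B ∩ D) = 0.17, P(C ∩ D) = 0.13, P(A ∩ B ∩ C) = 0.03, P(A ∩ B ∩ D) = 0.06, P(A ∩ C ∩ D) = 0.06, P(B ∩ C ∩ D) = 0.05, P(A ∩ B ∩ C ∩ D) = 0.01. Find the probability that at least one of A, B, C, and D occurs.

P(A ∪ B ∪ C ∪ D) = 0.45 + 0.36 + 0.38 + 0.40 − 0.15 − 0.11 − 0.16 − 0.13 − 0.17 − 0.13 + 0.03 + 0.06 + 0.06 + 0.05 − 0.01 = 0.93

0.93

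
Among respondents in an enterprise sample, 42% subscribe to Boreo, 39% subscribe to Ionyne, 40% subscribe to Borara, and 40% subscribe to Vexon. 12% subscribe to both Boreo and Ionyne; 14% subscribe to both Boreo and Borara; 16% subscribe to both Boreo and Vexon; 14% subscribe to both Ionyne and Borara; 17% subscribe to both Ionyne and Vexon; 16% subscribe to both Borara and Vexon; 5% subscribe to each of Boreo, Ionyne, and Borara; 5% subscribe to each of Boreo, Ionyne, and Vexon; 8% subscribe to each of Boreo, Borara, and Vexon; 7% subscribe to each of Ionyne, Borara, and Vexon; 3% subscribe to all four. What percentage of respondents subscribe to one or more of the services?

94%

P(at least one) = 42 + 39 + 40 + 40 − 12 − 14 − 16 − 14 − 17 − 16 + 5 + 5 + 8 + 7 − 3 = 94%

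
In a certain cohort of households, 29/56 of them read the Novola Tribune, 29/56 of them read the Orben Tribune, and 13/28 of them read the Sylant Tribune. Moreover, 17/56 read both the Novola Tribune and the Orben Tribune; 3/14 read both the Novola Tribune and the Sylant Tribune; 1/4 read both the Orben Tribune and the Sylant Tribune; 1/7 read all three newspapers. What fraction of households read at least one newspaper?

Apply inclusion-exclusion:
P(union) = 29/56 + 29/56 + 13/28 − 17/56 − 3/14 − 1/4 + 1/7 = 7/8

7/8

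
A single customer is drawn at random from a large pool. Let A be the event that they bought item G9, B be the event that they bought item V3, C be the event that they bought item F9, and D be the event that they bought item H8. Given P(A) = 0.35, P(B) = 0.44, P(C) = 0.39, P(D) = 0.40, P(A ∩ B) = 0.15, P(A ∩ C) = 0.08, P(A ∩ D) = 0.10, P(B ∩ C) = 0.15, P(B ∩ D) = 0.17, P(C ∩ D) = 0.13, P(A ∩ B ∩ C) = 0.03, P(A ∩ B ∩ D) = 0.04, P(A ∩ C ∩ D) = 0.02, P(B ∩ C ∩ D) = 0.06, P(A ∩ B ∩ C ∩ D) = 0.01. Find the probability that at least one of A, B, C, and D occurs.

Using inclusion–exclusion:
P(A ∪ B ∪ C ∪ D) = 0.35 + 0.44 + 0.39 + 0.40 − 0.15 − 0.08 − 0.10 − 0.15 − 0.17 − 0.13 + 0.03 + 0.04 + 0.02 + 0.06 − 0.01 = 0.94

0.94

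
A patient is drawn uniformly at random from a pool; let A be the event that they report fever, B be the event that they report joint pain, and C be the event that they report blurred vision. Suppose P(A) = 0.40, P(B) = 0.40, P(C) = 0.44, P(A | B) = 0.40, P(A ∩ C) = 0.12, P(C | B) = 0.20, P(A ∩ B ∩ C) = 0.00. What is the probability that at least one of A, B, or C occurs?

0.88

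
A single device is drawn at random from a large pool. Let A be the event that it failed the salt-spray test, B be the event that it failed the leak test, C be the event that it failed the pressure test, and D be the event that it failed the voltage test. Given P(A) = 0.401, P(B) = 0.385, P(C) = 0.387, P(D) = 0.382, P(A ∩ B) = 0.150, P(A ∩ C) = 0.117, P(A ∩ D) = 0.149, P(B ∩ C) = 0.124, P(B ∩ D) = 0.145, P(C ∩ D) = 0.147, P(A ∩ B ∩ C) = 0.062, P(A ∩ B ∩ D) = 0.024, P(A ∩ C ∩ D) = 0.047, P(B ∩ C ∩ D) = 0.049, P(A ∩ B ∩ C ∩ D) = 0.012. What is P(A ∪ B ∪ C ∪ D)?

Inclusion–exclusion gives
P(A ∪ B ∪ C ∪ D) = 0.401 + 0.385 + 0.387 + 0.382 − 0.150 − 0.117 − 0.149 − 0.124 − 0.145 − 0.147 + 0.062 + 0.024 + 0.047 + 0.049 − 0.012 = 0.893

0.893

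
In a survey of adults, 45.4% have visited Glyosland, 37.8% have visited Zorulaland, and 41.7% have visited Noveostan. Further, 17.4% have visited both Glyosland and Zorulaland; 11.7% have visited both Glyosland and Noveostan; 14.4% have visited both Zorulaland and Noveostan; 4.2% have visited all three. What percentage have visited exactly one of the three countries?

50.5%

Using the inclusion–exclusion count for exactly one event:
P(exactly one) = 45.4 + 37.8 + 41.7 − 2·17.4 − 2·11.7 − 2·14.4 + 3·4.2 = 50.5%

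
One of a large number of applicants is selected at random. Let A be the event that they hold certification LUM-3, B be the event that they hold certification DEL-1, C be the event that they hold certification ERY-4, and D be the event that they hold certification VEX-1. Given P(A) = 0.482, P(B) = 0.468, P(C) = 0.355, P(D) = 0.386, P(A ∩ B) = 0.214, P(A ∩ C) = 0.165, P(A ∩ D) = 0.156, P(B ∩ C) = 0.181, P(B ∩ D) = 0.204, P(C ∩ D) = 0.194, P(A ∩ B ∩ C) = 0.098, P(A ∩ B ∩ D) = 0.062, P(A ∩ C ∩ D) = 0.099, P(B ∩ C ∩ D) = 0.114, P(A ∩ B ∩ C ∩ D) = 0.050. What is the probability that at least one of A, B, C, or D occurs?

0.900

By inclusion–exclusion:
P(A ∪ B ∪ C ∪ D) = 0.482 + 0.468 + 0.355 + 0.386 − 0.214 − 0.165 − 0.156 − 0.181 − 0.204 − 0.194 + 0.098 + 0.062 + 0.099 + 0.114 − 0.050 = 0.900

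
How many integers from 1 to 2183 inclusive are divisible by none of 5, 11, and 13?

Inclusion–exclusion gives
⌊2183/5⌋ + ⌊2183/11⌋ + ⌊2183/13⌋ − ⌊2183/55⌋ − ⌊2183/65⌋ − ⌊2183/143⌋ + ⌊2183/715⌋ = 436 + 198 + 167 − 39 − 33 − 15 + 3 = 717
2183 − 717 = 1466

1466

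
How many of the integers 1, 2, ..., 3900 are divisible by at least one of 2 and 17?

2065

By inclusion-exclusion,
1950 + 229 − 114 = 2065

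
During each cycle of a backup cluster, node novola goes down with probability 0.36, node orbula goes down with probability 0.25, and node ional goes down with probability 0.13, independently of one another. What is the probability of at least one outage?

0.5824

Since the events are independent, P(none) is the product of the individual non-occurrence probabilities.
P(none) = (1 − 0.36) × (1 − 0.25) × (1 − 0.13) = 0.64 × 0.75 × 0.87 = 0.4176
P(at least one) = 1 − 0.4176 = 0.5824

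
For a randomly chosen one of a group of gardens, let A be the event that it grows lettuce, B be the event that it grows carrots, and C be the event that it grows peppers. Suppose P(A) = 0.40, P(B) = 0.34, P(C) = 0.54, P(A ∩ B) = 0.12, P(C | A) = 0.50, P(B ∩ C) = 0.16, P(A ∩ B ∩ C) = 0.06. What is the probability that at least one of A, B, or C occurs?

0.86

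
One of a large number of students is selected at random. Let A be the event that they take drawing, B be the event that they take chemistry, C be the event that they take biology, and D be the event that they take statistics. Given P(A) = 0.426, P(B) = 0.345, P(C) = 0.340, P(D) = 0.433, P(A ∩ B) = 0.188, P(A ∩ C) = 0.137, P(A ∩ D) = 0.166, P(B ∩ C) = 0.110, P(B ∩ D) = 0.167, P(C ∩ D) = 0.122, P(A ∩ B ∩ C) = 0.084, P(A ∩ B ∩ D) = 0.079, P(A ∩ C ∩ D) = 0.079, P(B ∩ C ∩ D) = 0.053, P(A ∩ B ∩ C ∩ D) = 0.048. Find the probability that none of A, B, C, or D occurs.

Inclusion–exclusion gives
P(A ∪ B ∪ C ∪ D) = 0.426 + 0.345 + 0.340 + 0.433 − 0.188 − 0.137 − 0.166 − 0.110 − 0.167 − 0.122 + 0.084 + 0.079 + 0.079 + 0.053 − 0.048 = 0.901
P(none) = 1 − 0.901 = 0.099

0.099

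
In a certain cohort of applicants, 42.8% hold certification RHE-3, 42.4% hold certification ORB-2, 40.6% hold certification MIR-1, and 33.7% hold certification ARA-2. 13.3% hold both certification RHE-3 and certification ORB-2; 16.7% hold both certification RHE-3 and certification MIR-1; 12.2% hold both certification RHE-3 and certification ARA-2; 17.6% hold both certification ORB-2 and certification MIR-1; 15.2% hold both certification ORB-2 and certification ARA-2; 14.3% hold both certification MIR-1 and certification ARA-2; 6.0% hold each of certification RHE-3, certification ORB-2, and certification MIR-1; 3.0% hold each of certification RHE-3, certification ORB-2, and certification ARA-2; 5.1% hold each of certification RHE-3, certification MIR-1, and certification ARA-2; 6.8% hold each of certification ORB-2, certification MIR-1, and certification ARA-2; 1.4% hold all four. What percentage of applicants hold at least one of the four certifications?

89.7%

Inclusion–exclusion gives
P(≥1) = 42.8 + 42.4 + 40.6 + 33.7 − 13.3 − 16.7 − 12.2 − 17.6 − 15.2 − 14.3 + 6.0 + 3.0 + 5.1 + 6.8 − 1.4 = 89.7%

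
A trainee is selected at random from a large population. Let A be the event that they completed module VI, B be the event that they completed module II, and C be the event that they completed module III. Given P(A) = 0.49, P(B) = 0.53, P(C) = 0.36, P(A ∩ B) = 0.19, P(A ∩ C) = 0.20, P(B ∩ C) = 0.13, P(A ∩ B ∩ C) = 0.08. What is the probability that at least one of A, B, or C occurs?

By inclusion–exclusion:
P(A ∪ B ∪ C) = 0.49 + 0.53 + 0.36 − 0.19 − 0.20 − 0.13 + 0.08 = 0.94

0.94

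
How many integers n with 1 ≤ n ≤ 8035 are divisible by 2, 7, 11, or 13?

5145

Using inclusion–exclusion:
floor(8035/2) + floor(8035/7) + floor(8035/11) + floor(8035/13) − floor(8035/14) − floor(8035/22) − floor(8035/26) − floor(8035/77) − floor(8035/91) − floor(8035/143) + floor(8035/154) + floor(8035/182) + floor(8035/286) + floor(8035/1001) − floor(8035/2002) = 4017 + 1147 + 730 + 618 − 573 − 365 − 309 − 104 − 88 − 56 + 52 + 44 + 28 + 8 − 4 = 5145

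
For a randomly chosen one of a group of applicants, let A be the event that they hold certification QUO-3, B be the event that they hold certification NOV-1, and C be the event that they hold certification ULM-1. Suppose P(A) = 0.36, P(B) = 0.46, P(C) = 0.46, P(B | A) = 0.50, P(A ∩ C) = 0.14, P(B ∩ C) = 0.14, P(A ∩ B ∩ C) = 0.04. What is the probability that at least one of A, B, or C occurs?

P(A ∩ B) = P(A)·P(B|A) = 0.36 × 0.50 = 0.18
Apply inclusion-exclusion:
P(A ∪ B ∪ C) = 0.36 + 0.46 + 0.46 − 0.18 − 0.14 − 0.14 + 0.04 = 0.86

0.86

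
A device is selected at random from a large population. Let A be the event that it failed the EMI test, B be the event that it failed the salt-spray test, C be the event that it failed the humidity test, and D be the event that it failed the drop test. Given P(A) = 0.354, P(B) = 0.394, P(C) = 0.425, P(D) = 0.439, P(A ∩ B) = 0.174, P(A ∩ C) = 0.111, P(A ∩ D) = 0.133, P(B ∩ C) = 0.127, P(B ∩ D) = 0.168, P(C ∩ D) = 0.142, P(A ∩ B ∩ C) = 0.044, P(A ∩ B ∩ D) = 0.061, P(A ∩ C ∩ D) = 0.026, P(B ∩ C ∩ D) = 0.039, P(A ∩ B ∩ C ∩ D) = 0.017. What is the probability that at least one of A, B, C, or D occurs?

0.910

Inclusion–exclusion gives
P(A ∪ B ∪ C ∪ D) = 0.354 + 0.394 + 0.425 + 0.439 − 0.174 − 0.111 − 0.133 − 0.127 − 0.168 − 0.142 + 0.044 + 0.061 + 0.026 + 0.039 − 0.017 = 0.910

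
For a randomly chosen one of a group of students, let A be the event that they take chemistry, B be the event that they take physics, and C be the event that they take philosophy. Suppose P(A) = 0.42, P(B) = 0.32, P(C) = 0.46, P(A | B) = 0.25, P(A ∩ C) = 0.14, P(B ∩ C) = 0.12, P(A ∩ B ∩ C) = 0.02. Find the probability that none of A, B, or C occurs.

0.12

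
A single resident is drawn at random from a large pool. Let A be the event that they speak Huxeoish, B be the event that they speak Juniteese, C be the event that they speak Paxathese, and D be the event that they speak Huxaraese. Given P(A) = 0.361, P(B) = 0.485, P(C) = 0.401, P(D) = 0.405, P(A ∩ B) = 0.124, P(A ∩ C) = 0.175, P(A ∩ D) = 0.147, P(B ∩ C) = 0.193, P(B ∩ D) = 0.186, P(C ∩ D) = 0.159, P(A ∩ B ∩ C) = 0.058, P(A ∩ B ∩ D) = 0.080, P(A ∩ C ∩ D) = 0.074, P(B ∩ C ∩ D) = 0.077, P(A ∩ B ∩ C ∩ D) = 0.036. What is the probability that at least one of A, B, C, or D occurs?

0.921

By inclusion-exclusion,
P(A ∪ B ∪ C ∪ D) = 0.361 + 0.485 + 0.401 + 0.405 − 0.124 − 0.175 − 0.147 − 0.193 − 0.186 − 0.159 + 0.058 + 0.080 + 0.074 + 0.077 − 0.036 = 0.921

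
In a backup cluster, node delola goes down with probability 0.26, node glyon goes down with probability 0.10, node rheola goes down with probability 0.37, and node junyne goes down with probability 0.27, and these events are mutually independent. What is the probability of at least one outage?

0.6937066

P(none) = (1 − 0.26) × (1 − 0.10) × (1 − 0.37) × (1 − 0.27) = 0.74 × 0.90 × 0.63 × 0.73 = 0.3062934
P(at least one) = 1 − 0.3062934 = 0.6937066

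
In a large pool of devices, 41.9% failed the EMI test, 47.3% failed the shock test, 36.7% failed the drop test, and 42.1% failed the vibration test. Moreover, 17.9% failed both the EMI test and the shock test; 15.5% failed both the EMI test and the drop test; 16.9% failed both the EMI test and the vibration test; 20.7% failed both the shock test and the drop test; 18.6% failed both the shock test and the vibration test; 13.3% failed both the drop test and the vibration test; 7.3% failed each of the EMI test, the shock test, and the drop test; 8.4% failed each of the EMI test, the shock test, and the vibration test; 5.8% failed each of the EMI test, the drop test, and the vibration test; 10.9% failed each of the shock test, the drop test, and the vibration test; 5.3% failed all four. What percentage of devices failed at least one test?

By inclusion–exclusion:
P(at least one) = 41.9 + 47.3 + 36.7 + 42.1 − 17.9 − 15.5 − 16.9 − 20.7 − 18.6 − 13.3 + 7.3 + 8.4 + 5.8 + 10.9 − 5.3 = 92.2%

92.2%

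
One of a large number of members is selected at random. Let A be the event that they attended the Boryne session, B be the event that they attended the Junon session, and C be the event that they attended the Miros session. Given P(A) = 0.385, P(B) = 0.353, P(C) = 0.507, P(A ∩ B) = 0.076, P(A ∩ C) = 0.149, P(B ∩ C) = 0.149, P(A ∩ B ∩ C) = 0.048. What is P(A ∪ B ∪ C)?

0.919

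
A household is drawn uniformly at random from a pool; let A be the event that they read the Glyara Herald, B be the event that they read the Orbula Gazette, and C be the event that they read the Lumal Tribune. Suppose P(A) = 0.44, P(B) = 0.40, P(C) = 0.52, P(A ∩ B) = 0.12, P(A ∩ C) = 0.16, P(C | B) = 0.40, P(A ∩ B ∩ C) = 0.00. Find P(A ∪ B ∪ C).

P(B ∩ C) = P(B)·P(C|B) = 0.40 × 0.40 = 0.16
P(A ∪ B ∪ C) = 0.44 + 0.40 + 0.52 − 0.12 − 0.16 − 0.16 + 0.00 = 0.92

0.92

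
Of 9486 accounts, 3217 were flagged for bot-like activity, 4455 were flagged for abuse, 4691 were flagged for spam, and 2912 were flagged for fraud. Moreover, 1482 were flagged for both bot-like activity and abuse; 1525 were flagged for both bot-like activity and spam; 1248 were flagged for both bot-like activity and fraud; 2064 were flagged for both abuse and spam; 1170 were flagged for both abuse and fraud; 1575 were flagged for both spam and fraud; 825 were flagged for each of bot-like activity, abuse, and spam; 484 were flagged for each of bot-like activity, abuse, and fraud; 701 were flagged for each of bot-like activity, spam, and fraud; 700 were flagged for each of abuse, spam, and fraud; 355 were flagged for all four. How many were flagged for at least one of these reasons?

8566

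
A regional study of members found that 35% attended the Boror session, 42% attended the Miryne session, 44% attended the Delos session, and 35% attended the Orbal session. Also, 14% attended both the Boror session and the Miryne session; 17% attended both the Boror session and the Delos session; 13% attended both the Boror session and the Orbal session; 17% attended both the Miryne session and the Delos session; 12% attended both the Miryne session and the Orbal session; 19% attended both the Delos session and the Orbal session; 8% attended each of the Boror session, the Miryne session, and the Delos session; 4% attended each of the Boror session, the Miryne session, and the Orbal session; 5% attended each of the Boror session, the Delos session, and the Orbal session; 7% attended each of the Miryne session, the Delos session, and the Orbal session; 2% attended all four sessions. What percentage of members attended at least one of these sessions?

86%

Apply inclusion-exclusion:
P(union) = 35 + 42 + 44 + 35 − 14 − 17 − 13 − 17 − 12 − 19 + 8 + 4 + 5 + 7 − 2 = 86%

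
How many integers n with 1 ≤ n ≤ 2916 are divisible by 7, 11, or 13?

By inclusion-exclusion,
floor(2916/7) + floor(2916/11) + floor(2916/13) − floor(2916/77) − floor(2916/91) − floor(2916/143) + floor(2916/1001) = 416 + 265 + 224 − 37 − 32 − 20 + 2 = 818

818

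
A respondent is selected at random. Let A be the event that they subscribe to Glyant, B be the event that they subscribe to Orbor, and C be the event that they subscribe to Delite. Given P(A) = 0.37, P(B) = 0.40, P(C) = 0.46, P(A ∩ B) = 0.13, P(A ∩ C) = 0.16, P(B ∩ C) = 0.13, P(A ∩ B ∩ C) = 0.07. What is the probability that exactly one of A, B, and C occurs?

Using the inclusion–exclusion count for exactly one event:
P(exactly one) = 0.37 + 0.40 + 0.46 − 2·0.13 − 2·0.16 − 2·0.13 + 3·0.07 = 0.60

0.60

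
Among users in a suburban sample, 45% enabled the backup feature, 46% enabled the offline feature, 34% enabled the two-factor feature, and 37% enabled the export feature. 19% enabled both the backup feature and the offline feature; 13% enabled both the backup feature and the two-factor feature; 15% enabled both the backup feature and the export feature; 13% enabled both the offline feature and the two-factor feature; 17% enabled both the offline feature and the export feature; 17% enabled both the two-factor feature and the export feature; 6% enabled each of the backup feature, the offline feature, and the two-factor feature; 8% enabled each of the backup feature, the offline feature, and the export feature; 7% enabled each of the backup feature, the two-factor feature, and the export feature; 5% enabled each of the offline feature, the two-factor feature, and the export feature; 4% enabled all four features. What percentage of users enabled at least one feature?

Apply inclusion-exclusion:
P(union) = 45 + 46 + 34 + 37 − 19 − 13 − 15 − 13 − 17 − 17 + 6 + 8 + 7 + 5 − 4 = 90%

90%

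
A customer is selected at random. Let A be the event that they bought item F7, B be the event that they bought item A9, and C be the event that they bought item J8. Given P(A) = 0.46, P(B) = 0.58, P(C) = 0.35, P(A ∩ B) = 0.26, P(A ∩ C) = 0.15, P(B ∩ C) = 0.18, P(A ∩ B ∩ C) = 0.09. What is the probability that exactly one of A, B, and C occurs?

By inclusion–exclusion (exactly-one form):
P(exactly one) = 0.46 + 0.58 + 0.35 − 2·0.26 − 2·0.15 − 2·0.18 + 3·0.09 = 0.48

0.48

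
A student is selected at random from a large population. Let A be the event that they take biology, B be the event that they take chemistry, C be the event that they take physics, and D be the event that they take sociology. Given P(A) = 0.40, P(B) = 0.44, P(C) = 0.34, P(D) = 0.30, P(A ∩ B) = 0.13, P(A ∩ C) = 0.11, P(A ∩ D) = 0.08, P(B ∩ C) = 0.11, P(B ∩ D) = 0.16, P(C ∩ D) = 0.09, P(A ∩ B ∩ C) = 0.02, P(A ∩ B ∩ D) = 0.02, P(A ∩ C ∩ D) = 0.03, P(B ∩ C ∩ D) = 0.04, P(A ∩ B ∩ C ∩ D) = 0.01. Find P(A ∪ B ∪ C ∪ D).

0.90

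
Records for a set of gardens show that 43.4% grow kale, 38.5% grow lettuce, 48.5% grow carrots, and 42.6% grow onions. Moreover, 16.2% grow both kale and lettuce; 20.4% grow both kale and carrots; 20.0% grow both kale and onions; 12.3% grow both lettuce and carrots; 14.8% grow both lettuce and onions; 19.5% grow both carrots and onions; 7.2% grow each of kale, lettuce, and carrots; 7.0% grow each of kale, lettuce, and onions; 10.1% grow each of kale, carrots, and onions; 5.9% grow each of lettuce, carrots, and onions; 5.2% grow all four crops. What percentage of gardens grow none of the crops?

5.2%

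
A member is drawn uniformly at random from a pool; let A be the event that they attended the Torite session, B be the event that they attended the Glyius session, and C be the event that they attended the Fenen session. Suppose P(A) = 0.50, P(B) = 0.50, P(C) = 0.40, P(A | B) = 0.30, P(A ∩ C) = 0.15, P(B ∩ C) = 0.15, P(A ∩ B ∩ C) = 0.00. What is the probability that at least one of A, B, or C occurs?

P(A ∩ B) = P(B)·P(A|B) = 0.50 × 0.30 = 0.15
P(A ∪ B ∪ C) = 0.50 + 0.50 + 0.40 − 0.15 − 0.15 − 0.15 + 0.00 = 0.95

0.95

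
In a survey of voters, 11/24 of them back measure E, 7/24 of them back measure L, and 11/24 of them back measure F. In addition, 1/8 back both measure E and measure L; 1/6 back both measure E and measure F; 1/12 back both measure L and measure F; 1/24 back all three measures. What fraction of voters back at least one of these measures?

7/8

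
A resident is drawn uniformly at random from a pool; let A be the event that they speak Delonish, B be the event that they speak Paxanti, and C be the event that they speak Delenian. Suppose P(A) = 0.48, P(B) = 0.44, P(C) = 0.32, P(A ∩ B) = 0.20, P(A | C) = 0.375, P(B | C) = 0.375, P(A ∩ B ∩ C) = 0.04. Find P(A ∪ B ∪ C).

0.84

P(A ∩ C) = P(C)·P(A|C) = 0.32 × 0.375 = 0.12
P(B ∩ C) = P(C)·P(B|C) = 0.32 × 0.375 = 0.12
Using inclusion–exclusion:
P(A ∪ B ∪ C) = 0.48 + 0.44 + 0.32 − 0.20 − 0.12 − 0.12 + 0.04 = 0.84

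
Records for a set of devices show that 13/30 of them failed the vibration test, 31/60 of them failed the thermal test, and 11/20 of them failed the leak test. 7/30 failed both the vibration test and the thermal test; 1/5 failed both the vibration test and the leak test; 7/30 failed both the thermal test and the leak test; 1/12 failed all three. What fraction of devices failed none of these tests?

Using inclusion–exclusion:
P(at least one) = 13/30 + 31/60 + 11/20 − 7/30 − 1/5 − 7/30 + 1/12 = 11/12
P(none) = 1 − 11/12 = 1/12

1/12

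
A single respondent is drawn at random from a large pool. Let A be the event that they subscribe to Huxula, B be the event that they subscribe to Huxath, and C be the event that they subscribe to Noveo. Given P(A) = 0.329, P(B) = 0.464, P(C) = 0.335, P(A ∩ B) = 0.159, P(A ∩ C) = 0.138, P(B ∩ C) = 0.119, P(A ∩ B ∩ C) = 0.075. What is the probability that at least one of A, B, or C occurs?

0.787

Inclusion–exclusion gives
P(A ∪ B ∪ C) = 0.329 + 0.464 + 0.335 − 0.159 − 0.138 − 0.119 + 0.075 = 0.787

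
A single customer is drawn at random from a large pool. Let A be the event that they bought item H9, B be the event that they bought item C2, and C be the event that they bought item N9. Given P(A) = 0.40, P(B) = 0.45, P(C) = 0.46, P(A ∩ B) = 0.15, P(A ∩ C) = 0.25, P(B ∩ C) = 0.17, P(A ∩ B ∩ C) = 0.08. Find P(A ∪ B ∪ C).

0.82

Inclusion–exclusion gives
P(A ∪ B ∪ C) = 0.40 + 0.45 + 0.46 − 0.15 − 0.25 − 0.17 + 0.08 = 0.82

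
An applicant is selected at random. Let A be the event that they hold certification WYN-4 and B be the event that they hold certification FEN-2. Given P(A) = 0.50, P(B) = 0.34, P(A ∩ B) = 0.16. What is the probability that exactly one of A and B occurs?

0.52

Using the inclusion–exclusion count for exactly one event:
P(exactly one) = 0.50 + 0.34 − 2·0.16 = 0.52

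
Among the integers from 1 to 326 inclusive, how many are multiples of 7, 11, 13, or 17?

106

floor(326/7) + floor(326/11) + floor(326/13) + floor(326/17) − floor(326/77) − floor(326/91) − floor(326/119) − floor(326/143) − floor(326/187) − floor(326/221) + floor(326/1001) + floor(326/1309) + floor(326/1547) + floor(326/2431) − floor(326/17017) = 46 + 29 + 25 + 19 − 4 − 3 − 2 − 2 − 1 − 1 + 0 + 0 + 0 + 0 − 0 = 106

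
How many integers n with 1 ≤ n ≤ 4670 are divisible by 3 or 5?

2179

Apply inclusion-exclusion:
floor(4670/3) + floor(4670/5) − floor(4670/15) = 1556 + 934 − 311 = 2179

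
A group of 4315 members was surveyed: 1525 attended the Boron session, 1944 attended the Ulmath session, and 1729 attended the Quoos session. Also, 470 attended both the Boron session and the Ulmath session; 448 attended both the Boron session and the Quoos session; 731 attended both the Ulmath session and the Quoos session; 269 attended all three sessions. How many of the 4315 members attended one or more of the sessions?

|union| = 1525 + 1944 + 1729 − 470 − 448 − 731 + 269 = 3818

3818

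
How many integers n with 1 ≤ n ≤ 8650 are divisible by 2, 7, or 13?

5228

Apply inclusion-exclusion:
floor(8650/2) + floor(8650/7) + floor(8650/13) − floor(8650/14) − floor(8650/26) − floor(8650/91) + floor(8650/182) = 4325 + 1235 + 665 − 617 − 332 − 95 + 47 = 5228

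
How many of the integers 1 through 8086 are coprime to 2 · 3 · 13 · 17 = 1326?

⌊8086/2⌋ + ⌊8086/3⌋ + ⌊8086/13⌋ + ⌊8086/17⌋ − ⌊8086/6⌋ − ⌊8086/26⌋ − ⌊8086/34⌋ − ⌊8086/39⌋ − ⌊8086/51⌋ − ⌊8086/221⌋ + ⌊8086/78⌋ + ⌊8086/102⌋ + ⌊8086/442⌋ + ⌊8086/663⌋ − ⌊8086/1326⌋ = 4043 + 2695 + 622 + 475 − 1347 − 311 − 237 − 207 − 158 − 36 + 103 + 79 + 18 + 12 − 6 = 5745
8086 − 5745 = 2341

2341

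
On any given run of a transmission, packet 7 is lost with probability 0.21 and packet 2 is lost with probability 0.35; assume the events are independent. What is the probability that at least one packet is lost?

0.4865

Since the events are independent, P(none) is the product of the individual non-occurrence probabilities.
P(none) = (1 − 0.21) × (1 − 0.35) = 0.79 × 0.65 = 0.5135
P(at least one) = 1 − 0.5135 = 0.4865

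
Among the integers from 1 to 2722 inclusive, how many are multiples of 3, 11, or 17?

1169

By inclusion–exclusion:
⌊2722/3⌋ + ⌊2722/11⌋ + ⌊2722/17⌋ − ⌊2722/33⌋ − ⌊2722/51⌋ − ⌊2722/187⌋ + ⌊2722/561⌋ = 907 + 247 + 160 − 82 − 53 − 14 + 4 = 1169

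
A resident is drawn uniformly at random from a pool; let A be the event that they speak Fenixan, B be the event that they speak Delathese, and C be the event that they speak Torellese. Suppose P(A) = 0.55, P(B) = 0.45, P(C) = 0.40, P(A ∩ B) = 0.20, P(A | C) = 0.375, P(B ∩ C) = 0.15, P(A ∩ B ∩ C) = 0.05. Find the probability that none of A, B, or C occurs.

0.05

P(A ∩ C) = P(C)·P(A|C) = 0.40 × 0.375 = 0.15
By inclusion-exclusion,
P(A ∪ B ∪ C) = 0.55 + 0.45 + 0.40 − 0.20 − 0.15 − 0.15 + 0.05 = 0.95
P(none) = 1 − 0.95 = 0.05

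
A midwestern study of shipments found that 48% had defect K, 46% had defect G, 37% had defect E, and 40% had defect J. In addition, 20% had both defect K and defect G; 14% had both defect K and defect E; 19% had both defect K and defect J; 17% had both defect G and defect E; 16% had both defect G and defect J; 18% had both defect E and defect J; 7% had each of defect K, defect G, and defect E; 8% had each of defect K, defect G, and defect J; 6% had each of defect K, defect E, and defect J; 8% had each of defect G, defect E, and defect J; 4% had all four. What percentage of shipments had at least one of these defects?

92%

P(at least one) = 48 + 46 + 37 + 40 − 20 − 14 − 19 − 17 − 16 − 18 + 7 + 8 + 6 + 8 − 4 = 92%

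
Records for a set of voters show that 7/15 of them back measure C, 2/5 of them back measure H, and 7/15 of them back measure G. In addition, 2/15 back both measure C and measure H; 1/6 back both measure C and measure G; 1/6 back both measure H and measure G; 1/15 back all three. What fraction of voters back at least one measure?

14/15

By inclusion–exclusion:
P(at least one) = 7/15 + 2/5 + 7/15 − 2/15 − 1/6 − 1/6 + 1/15 = 14/15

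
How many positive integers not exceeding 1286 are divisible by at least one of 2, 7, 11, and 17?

Using inclusion–exclusion:
643 + 183 + 116 + 75 − 91 − 58 − 37 − 16 − 10 − 6 + 8 + 5 + 3 + 0 − 0 = 815

815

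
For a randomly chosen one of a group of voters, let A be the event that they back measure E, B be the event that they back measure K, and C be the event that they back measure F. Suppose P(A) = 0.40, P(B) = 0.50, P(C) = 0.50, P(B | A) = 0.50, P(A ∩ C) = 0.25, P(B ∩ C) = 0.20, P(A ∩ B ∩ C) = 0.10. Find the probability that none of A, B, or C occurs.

P(A ∩ B) = P(A)·P(B|A) = 0.40 × 0.50 = 0.20
By inclusion–exclusion:
P(A ∪ B ∪ C) = 0.40 + 0.50 + 0.50 − 0.20 − 0.25 − 0.20 + 0.10 = 0.85
P(none) = 1 − 0.85 = 0.15

0.15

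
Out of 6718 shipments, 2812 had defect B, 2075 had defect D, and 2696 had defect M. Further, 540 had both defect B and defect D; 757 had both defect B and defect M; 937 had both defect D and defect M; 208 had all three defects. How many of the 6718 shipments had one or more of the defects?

5557

N(≥1) = 2812 + 2075 + 2696 − 540 − 757 − 937 + 208 = 5557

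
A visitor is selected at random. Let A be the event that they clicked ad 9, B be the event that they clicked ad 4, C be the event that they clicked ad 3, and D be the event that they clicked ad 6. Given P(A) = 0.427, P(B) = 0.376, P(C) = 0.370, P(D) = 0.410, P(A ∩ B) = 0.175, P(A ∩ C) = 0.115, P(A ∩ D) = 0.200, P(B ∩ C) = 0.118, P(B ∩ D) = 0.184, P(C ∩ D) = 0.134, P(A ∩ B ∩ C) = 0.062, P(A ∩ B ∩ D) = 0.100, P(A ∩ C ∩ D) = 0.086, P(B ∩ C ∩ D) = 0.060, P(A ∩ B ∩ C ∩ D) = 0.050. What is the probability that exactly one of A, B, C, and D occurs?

0.455

Using the inclusion–exclusion count for exactly one event:
P(exactly one) = 0.427 + 0.376 + 0.370 + 0.410 − 2·0.175 − 2·0.115 − 2·0.200 − 2·0.118 − 2·0.184 − 2·0.134 + 3·0.062 + 3·0.100 + 3·0.086 + 3·0.060 − 4·0.050 = 0.455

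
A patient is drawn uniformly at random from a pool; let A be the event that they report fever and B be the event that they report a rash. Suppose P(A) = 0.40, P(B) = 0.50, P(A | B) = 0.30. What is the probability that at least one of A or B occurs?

P(A ∩ B) = P(B)·P(A|B) = 0.50 × 0.30 = 0.15
Inclusion–exclusion gives
P(A ∪ B) = 0.40 + 0.50 − 0.15 = 0.75

0.75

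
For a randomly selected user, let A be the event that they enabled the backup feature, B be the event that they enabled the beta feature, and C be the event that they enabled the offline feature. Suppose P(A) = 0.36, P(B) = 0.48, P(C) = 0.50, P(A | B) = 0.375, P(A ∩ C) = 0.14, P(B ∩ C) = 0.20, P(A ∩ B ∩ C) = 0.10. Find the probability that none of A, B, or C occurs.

P(A ∩ B) = P(B)·P(A|B) = 0.48 × 0.375 = 0.18
P(A ∪ B ∪ C) = 0.36 + 0.48 + 0.50 − 0.18 − 0.14 − 0.20 + 0.10 = 0.92
P(none) = 1 − 0.92 = 0.08

0.08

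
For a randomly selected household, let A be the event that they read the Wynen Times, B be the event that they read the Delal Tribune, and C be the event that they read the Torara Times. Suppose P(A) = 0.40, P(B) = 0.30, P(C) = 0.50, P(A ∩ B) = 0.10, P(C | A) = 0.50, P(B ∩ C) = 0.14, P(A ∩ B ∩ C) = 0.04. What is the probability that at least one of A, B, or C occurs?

P(A ∩ C) = P(A)·P(C|A) = 0.40 × 0.50 = 0.20
Using inclusion–exclusion:
P(A ∪ B ∪ C) = 0.40 + 0.30 + 0.50 − 0.10 − 0.20 − 0.14 + 0.04 = 0.80

0.80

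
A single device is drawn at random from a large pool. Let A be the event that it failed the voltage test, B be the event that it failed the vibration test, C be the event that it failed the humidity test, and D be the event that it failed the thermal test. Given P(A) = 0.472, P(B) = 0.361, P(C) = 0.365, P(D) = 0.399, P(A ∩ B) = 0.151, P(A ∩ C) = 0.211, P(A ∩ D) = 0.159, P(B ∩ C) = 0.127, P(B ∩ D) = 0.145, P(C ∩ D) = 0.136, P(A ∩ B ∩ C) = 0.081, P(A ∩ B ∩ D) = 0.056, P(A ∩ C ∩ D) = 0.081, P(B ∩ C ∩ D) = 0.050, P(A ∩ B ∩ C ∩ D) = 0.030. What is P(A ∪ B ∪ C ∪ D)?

P(A ∪ B ∪ C ∪ D) = 0.472 + 0.361 + 0.365 + 0.399 − 0.151 − 0.211 − 0.159 − 0.127 − 0.145 − 0.136 + 0.081 + 0.056 + 0.081 + 0.050 − 0.030 = 0.906

0.906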